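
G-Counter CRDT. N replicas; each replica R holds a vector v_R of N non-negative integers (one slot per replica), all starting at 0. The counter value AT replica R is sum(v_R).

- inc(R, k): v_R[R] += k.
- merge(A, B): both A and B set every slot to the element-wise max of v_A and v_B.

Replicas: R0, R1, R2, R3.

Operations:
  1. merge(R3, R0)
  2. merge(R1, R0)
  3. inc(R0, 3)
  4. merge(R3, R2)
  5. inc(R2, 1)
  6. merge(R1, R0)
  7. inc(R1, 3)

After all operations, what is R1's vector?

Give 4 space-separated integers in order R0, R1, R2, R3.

Op 1: merge R3<->R0 -> R3=(0,0,0,0) R0=(0,0,0,0)
Op 2: merge R1<->R0 -> R1=(0,0,0,0) R0=(0,0,0,0)
Op 3: inc R0 by 3 -> R0=(3,0,0,0) value=3
Op 4: merge R3<->R2 -> R3=(0,0,0,0) R2=(0,0,0,0)
Op 5: inc R2 by 1 -> R2=(0,0,1,0) value=1
Op 6: merge R1<->R0 -> R1=(3,0,0,0) R0=(3,0,0,0)
Op 7: inc R1 by 3 -> R1=(3,3,0,0) value=6

Answer: 3 3 0 0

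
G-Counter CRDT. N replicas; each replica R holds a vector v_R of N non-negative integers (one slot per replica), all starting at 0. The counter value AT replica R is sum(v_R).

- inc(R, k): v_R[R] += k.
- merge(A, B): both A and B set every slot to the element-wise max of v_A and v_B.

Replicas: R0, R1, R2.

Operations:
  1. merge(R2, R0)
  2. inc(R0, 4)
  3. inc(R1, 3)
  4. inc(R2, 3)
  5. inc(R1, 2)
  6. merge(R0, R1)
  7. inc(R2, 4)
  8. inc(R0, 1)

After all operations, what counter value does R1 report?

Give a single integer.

Op 1: merge R2<->R0 -> R2=(0,0,0) R0=(0,0,0)
Op 2: inc R0 by 4 -> R0=(4,0,0) value=4
Op 3: inc R1 by 3 -> R1=(0,3,0) value=3
Op 4: inc R2 by 3 -> R2=(0,0,3) value=3
Op 5: inc R1 by 2 -> R1=(0,5,0) value=5
Op 6: merge R0<->R1 -> R0=(4,5,0) R1=(4,5,0)
Op 7: inc R2 by 4 -> R2=(0,0,7) value=7
Op 8: inc R0 by 1 -> R0=(5,5,0) value=10

Answer: 9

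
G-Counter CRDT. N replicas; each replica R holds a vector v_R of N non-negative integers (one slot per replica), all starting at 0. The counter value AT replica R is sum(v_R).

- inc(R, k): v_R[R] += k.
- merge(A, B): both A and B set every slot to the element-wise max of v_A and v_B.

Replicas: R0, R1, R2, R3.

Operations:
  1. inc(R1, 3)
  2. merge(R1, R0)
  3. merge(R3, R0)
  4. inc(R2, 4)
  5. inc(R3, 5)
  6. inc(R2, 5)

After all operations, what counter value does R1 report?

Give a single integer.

Op 1: inc R1 by 3 -> R1=(0,3,0,0) value=3
Op 2: merge R1<->R0 -> R1=(0,3,0,0) R0=(0,3,0,0)
Op 3: merge R3<->R0 -> R3=(0,3,0,0) R0=(0,3,0,0)
Op 4: inc R2 by 4 -> R2=(0,0,4,0) value=4
Op 5: inc R3 by 5 -> R3=(0,3,0,5) value=8
Op 6: inc R2 by 5 -> R2=(0,0,9,0) value=9

Answer: 3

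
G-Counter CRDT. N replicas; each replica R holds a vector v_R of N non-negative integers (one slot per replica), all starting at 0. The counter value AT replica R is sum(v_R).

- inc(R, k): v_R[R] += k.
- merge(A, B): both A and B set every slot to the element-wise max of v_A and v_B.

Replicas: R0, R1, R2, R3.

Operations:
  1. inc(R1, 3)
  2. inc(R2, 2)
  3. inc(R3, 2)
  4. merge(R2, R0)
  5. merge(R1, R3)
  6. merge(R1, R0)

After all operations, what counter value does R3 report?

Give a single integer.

Answer: 5

Derivation:
Op 1: inc R1 by 3 -> R1=(0,3,0,0) value=3
Op 2: inc R2 by 2 -> R2=(0,0,2,0) value=2
Op 3: inc R3 by 2 -> R3=(0,0,0,2) value=2
Op 4: merge R2<->R0 -> R2=(0,0,2,0) R0=(0,0,2,0)
Op 5: merge R1<->R3 -> R1=(0,3,0,2) R3=(0,3,0,2)
Op 6: merge R1<->R0 -> R1=(0,3,2,2) R0=(0,3,2,2)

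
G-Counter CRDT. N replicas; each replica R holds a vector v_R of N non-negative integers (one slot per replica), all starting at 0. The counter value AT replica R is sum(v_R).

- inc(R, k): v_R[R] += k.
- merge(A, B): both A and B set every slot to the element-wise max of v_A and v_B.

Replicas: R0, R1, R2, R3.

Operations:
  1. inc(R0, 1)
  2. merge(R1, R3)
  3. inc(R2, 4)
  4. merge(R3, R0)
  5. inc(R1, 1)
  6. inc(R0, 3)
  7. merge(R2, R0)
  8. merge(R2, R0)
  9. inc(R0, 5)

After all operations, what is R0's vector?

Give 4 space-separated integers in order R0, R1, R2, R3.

Answer: 9 0 4 0

Derivation:
Op 1: inc R0 by 1 -> R0=(1,0,0,0) value=1
Op 2: merge R1<->R3 -> R1=(0,0,0,0) R3=(0,0,0,0)
Op 3: inc R2 by 4 -> R2=(0,0,4,0) value=4
Op 4: merge R3<->R0 -> R3=(1,0,0,0) R0=(1,0,0,0)
Op 5: inc R1 by 1 -> R1=(0,1,0,0) value=1
Op 6: inc R0 by 3 -> R0=(4,0,0,0) value=4
Op 7: merge R2<->R0 -> R2=(4,0,4,0) R0=(4,0,4,0)
Op 8: merge R2<->R0 -> R2=(4,0,4,0) R0=(4,0,4,0)
Op 9: inc R0 by 5 -> R0=(9,0,4,0) value=13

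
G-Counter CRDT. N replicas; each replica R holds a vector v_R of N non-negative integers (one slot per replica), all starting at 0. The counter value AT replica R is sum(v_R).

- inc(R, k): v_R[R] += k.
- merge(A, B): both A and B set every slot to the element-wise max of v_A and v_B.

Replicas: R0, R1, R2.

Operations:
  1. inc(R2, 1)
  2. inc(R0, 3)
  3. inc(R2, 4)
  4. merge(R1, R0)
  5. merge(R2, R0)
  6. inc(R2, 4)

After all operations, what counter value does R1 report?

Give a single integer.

Op 1: inc R2 by 1 -> R2=(0,0,1) value=1
Op 2: inc R0 by 3 -> R0=(3,0,0) value=3
Op 3: inc R2 by 4 -> R2=(0,0,5) value=5
Op 4: merge R1<->R0 -> R1=(3,0,0) R0=(3,0,0)
Op 5: merge R2<->R0 -> R2=(3,0,5) R0=(3,0,5)
Op 6: inc R2 by 4 -> R2=(3,0,9) value=12

Answer: 3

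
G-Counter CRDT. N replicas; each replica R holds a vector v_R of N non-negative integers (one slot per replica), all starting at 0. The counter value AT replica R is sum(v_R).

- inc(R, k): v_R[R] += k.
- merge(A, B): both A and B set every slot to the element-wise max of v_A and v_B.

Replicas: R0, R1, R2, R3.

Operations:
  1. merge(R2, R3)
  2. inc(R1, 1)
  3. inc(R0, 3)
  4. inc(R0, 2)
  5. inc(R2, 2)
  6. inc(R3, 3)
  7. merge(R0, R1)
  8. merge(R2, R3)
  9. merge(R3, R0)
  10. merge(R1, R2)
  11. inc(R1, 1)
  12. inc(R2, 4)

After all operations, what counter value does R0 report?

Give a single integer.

Answer: 11

Derivation:
Op 1: merge R2<->R3 -> R2=(0,0,0,0) R3=(0,0,0,0)
Op 2: inc R1 by 1 -> R1=(0,1,0,0) value=1
Op 3: inc R0 by 3 -> R0=(3,0,0,0) value=3
Op 4: inc R0 by 2 -> R0=(5,0,0,0) value=5
Op 5: inc R2 by 2 -> R2=(0,0,2,0) value=2
Op 6: inc R3 by 3 -> R3=(0,0,0,3) value=3
Op 7: merge R0<->R1 -> R0=(5,1,0,0) R1=(5,1,0,0)
Op 8: merge R2<->R3 -> R2=(0,0,2,3) R3=(0,0,2,3)
Op 9: merge R3<->R0 -> R3=(5,1,2,3) R0=(5,1,2,3)
Op 10: merge R1<->R2 -> R1=(5,1,2,3) R2=(5,1,2,3)
Op 11: inc R1 by 1 -> R1=(5,2,2,3) value=12
Op 12: inc R2 by 4 -> R2=(5,1,6,3) value=15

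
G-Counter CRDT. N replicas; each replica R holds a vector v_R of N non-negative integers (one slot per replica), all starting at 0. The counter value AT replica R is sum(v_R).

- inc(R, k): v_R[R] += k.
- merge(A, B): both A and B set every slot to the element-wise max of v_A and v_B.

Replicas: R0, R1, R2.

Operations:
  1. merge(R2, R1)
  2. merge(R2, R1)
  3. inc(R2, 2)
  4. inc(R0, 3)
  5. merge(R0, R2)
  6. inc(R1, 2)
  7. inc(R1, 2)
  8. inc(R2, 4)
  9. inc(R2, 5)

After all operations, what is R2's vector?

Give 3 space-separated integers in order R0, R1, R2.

Answer: 3 0 11

Derivation:
Op 1: merge R2<->R1 -> R2=(0,0,0) R1=(0,0,0)
Op 2: merge R2<->R1 -> R2=(0,0,0) R1=(0,0,0)
Op 3: inc R2 by 2 -> R2=(0,0,2) value=2
Op 4: inc R0 by 3 -> R0=(3,0,0) value=3
Op 5: merge R0<->R2 -> R0=(3,0,2) R2=(3,0,2)
Op 6: inc R1 by 2 -> R1=(0,2,0) value=2
Op 7: inc R1 by 2 -> R1=(0,4,0) value=4
Op 8: inc R2 by 4 -> R2=(3,0,6) value=9
Op 9: inc R2 by 5 -> R2=(3,0,11) value=14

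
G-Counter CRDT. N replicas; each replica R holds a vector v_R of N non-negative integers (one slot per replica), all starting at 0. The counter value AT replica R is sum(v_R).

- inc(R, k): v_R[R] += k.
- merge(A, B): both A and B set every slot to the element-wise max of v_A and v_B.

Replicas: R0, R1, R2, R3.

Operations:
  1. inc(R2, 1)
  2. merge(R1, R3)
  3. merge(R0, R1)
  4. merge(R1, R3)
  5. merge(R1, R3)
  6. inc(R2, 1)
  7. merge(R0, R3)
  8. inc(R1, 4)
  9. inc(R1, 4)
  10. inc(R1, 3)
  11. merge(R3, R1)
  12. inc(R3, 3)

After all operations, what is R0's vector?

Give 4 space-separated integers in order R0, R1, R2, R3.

Op 1: inc R2 by 1 -> R2=(0,0,1,0) value=1
Op 2: merge R1<->R3 -> R1=(0,0,0,0) R3=(0,0,0,0)
Op 3: merge R0<->R1 -> R0=(0,0,0,0) R1=(0,0,0,0)
Op 4: merge R1<->R3 -> R1=(0,0,0,0) R3=(0,0,0,0)
Op 5: merge R1<->R3 -> R1=(0,0,0,0) R3=(0,0,0,0)
Op 6: inc R2 by 1 -> R2=(0,0,2,0) value=2
Op 7: merge R0<->R3 -> R0=(0,0,0,0) R3=(0,0,0,0)
Op 8: inc R1 by 4 -> R1=(0,4,0,0) value=4
Op 9: inc R1 by 4 -> R1=(0,8,0,0) value=8
Op 10: inc R1 by 3 -> R1=(0,11,0,0) value=11
Op 11: merge R3<->R1 -> R3=(0,11,0,0) R1=(0,11,0,0)
Op 12: inc R3 by 3 -> R3=(0,11,0,3) value=14

Answer: 0 0 0 0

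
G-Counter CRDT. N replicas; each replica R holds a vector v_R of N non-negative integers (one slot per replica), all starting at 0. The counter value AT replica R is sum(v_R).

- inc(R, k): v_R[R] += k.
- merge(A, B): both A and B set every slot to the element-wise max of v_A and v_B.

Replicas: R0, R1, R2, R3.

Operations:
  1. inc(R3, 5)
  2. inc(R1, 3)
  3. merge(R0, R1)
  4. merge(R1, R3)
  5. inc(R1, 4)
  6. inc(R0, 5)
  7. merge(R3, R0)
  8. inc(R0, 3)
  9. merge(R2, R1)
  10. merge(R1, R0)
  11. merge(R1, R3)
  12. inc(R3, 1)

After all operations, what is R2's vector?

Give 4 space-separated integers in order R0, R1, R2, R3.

Answer: 0 7 0 5

Derivation:
Op 1: inc R3 by 5 -> R3=(0,0,0,5) value=5
Op 2: inc R1 by 3 -> R1=(0,3,0,0) value=3
Op 3: merge R0<->R1 -> R0=(0,3,0,0) R1=(0,3,0,0)
Op 4: merge R1<->R3 -> R1=(0,3,0,5) R3=(0,3,0,5)
Op 5: inc R1 by 4 -> R1=(0,7,0,5) value=12
Op 6: inc R0 by 5 -> R0=(5,3,0,0) value=8
Op 7: merge R3<->R0 -> R3=(5,3,0,5) R0=(5,3,0,5)
Op 8: inc R0 by 3 -> R0=(8,3,0,5) value=16
Op 9: merge R2<->R1 -> R2=(0,7,0,5) R1=(0,7,0,5)
Op 10: merge R1<->R0 -> R1=(8,7,0,5) R0=(8,7,0,5)
Op 11: merge R1<->R3 -> R1=(8,7,0,5) R3=(8,7,0,5)
Op 12: inc R3 by 1 -> R3=(8,7,0,6) value=21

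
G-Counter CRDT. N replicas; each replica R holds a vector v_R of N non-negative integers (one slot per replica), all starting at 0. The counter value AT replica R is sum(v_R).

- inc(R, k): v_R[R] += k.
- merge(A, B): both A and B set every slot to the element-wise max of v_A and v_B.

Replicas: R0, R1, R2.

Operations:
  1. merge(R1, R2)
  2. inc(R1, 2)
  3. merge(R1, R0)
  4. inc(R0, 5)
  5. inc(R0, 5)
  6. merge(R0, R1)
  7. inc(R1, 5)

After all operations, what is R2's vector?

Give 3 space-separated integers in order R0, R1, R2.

Op 1: merge R1<->R2 -> R1=(0,0,0) R2=(0,0,0)
Op 2: inc R1 by 2 -> R1=(0,2,0) value=2
Op 3: merge R1<->R0 -> R1=(0,2,0) R0=(0,2,0)
Op 4: inc R0 by 5 -> R0=(5,2,0) value=7
Op 5: inc R0 by 5 -> R0=(10,2,0) value=12
Op 6: merge R0<->R1 -> R0=(10,2,0) R1=(10,2,0)
Op 7: inc R1 by 5 -> R1=(10,7,0) value=17

Answer: 0 0 0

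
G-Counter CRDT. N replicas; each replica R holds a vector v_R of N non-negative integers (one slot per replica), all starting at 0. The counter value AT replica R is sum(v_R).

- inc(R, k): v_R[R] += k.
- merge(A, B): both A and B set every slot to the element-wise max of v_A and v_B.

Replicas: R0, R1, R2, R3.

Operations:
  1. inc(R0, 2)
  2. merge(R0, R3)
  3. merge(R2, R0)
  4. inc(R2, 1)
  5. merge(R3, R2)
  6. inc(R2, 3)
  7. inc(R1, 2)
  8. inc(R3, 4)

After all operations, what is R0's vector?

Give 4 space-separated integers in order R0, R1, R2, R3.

Op 1: inc R0 by 2 -> R0=(2,0,0,0) value=2
Op 2: merge R0<->R3 -> R0=(2,0,0,0) R3=(2,0,0,0)
Op 3: merge R2<->R0 -> R2=(2,0,0,0) R0=(2,0,0,0)
Op 4: inc R2 by 1 -> R2=(2,0,1,0) value=3
Op 5: merge R3<->R2 -> R3=(2,0,1,0) R2=(2,0,1,0)
Op 6: inc R2 by 3 -> R2=(2,0,4,0) value=6
Op 7: inc R1 by 2 -> R1=(0,2,0,0) value=2
Op 8: inc R3 by 4 -> R3=(2,0,1,4) value=7

Answer: 2 0 0 0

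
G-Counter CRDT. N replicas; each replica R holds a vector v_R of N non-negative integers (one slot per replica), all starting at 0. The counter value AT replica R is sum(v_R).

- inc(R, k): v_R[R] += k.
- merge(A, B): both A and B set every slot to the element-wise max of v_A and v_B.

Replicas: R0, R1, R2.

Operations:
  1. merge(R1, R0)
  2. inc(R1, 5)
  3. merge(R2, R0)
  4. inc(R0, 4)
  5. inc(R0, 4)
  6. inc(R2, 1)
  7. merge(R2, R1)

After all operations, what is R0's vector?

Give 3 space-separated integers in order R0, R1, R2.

Op 1: merge R1<->R0 -> R1=(0,0,0) R0=(0,0,0)
Op 2: inc R1 by 5 -> R1=(0,5,0) value=5
Op 3: merge R2<->R0 -> R2=(0,0,0) R0=(0,0,0)
Op 4: inc R0 by 4 -> R0=(4,0,0) value=4
Op 5: inc R0 by 4 -> R0=(8,0,0) value=8
Op 6: inc R2 by 1 -> R2=(0,0,1) value=1
Op 7: merge R2<->R1 -> R2=(0,5,1) R1=(0,5,1)

Answer: 8 0 0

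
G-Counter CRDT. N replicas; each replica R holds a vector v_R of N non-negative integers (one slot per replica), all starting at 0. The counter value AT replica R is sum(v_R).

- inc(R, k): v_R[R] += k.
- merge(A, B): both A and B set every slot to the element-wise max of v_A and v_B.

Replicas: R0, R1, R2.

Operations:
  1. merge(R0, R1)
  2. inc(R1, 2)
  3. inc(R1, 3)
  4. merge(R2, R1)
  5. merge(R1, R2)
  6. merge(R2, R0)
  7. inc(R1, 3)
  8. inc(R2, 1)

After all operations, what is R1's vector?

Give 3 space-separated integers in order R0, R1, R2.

Op 1: merge R0<->R1 -> R0=(0,0,0) R1=(0,0,0)
Op 2: inc R1 by 2 -> R1=(0,2,0) value=2
Op 3: inc R1 by 3 -> R1=(0,5,0) value=5
Op 4: merge R2<->R1 -> R2=(0,5,0) R1=(0,5,0)
Op 5: merge R1<->R2 -> R1=(0,5,0) R2=(0,5,0)
Op 6: merge R2<->R0 -> R2=(0,5,0) R0=(0,5,0)
Op 7: inc R1 by 3 -> R1=(0,8,0) value=8
Op 8: inc R2 by 1 -> R2=(0,5,1) value=6

Answer: 0 8 0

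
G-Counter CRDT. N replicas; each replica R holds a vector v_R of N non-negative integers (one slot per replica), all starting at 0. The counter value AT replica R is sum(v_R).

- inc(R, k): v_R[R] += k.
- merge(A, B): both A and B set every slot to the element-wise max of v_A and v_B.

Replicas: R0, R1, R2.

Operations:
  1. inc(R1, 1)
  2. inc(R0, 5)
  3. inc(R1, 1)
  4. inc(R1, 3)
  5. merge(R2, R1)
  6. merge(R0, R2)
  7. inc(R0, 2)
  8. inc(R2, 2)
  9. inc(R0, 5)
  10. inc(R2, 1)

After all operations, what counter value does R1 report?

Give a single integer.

Answer: 5

Derivation:
Op 1: inc R1 by 1 -> R1=(0,1,0) value=1
Op 2: inc R0 by 5 -> R0=(5,0,0) value=5
Op 3: inc R1 by 1 -> R1=(0,2,0) value=2
Op 4: inc R1 by 3 -> R1=(0,5,0) value=5
Op 5: merge R2<->R1 -> R2=(0,5,0) R1=(0,5,0)
Op 6: merge R0<->R2 -> R0=(5,5,0) R2=(5,5,0)
Op 7: inc R0 by 2 -> R0=(7,5,0) value=12
Op 8: inc R2 by 2 -> R2=(5,5,2) value=12
Op 9: inc R0 by 5 -> R0=(12,5,0) value=17
Op 10: inc R2 by 1 -> R2=(5,5,3) value=13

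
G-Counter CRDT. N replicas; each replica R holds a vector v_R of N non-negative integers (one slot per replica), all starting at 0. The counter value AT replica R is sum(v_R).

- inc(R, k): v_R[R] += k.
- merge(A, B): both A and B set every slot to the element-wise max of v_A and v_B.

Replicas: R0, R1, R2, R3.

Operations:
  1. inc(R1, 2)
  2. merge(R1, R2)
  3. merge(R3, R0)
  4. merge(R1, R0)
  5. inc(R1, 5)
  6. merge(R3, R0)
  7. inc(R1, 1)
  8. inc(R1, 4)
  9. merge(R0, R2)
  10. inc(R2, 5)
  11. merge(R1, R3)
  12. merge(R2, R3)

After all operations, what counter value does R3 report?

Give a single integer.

Answer: 17

Derivation:
Op 1: inc R1 by 2 -> R1=(0,2,0,0) value=2
Op 2: merge R1<->R2 -> R1=(0,2,0,0) R2=(0,2,0,0)
Op 3: merge R3<->R0 -> R3=(0,0,0,0) R0=(0,0,0,0)
Op 4: merge R1<->R0 -> R1=(0,2,0,0) R0=(0,2,0,0)
Op 5: inc R1 by 5 -> R1=(0,7,0,0) value=7
Op 6: merge R3<->R0 -> R3=(0,2,0,0) R0=(0,2,0,0)
Op 7: inc R1 by 1 -> R1=(0,8,0,0) value=8
Op 8: inc R1 by 4 -> R1=(0,12,0,0) value=12
Op 9: merge R0<->R2 -> R0=(0,2,0,0) R2=(0,2,0,0)
Op 10: inc R2 by 5 -> R2=(0,2,5,0) value=7
Op 11: merge R1<->R3 -> R1=(0,12,0,0) R3=(0,12,0,0)
Op 12: merge R2<->R3 -> R2=(0,12,5,0) R3=(0,12,5,0)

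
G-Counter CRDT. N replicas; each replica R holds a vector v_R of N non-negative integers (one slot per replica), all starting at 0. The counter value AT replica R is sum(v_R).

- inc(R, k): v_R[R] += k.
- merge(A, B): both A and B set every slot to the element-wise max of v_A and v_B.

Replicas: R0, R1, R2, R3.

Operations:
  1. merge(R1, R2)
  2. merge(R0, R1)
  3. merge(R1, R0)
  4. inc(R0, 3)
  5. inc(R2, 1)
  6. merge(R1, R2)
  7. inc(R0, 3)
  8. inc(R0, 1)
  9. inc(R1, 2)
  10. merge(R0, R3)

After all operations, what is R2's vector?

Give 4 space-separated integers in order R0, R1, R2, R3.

Answer: 0 0 1 0

Derivation:
Op 1: merge R1<->R2 -> R1=(0,0,0,0) R2=(0,0,0,0)
Op 2: merge R0<->R1 -> R0=(0,0,0,0) R1=(0,0,0,0)
Op 3: merge R1<->R0 -> R1=(0,0,0,0) R0=(0,0,0,0)
Op 4: inc R0 by 3 -> R0=(3,0,0,0) value=3
Op 5: inc R2 by 1 -> R2=(0,0,1,0) value=1
Op 6: merge R1<->R2 -> R1=(0,0,1,0) R2=(0,0,1,0)
Op 7: inc R0 by 3 -> R0=(6,0,0,0) value=6
Op 8: inc R0 by 1 -> R0=(7,0,0,0) value=7
Op 9: inc R1 by 2 -> R1=(0,2,1,0) value=3
Op 10: merge R0<->R3 -> R0=(7,0,0,0) R3=(7,0,0,0)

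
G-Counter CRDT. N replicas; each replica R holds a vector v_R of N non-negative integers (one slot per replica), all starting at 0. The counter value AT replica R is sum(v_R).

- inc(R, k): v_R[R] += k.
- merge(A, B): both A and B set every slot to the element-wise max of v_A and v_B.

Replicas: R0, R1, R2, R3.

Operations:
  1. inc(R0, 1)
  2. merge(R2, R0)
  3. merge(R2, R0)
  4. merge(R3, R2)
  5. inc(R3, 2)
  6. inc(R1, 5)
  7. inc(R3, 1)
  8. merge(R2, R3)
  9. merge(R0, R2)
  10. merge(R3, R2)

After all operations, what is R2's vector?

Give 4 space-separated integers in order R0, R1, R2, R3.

Op 1: inc R0 by 1 -> R0=(1,0,0,0) value=1
Op 2: merge R2<->R0 -> R2=(1,0,0,0) R0=(1,0,0,0)
Op 3: merge R2<->R0 -> R2=(1,0,0,0) R0=(1,0,0,0)
Op 4: merge R3<->R2 -> R3=(1,0,0,0) R2=(1,0,0,0)
Op 5: inc R3 by 2 -> R3=(1,0,0,2) value=3
Op 6: inc R1 by 5 -> R1=(0,5,0,0) value=5
Op 7: inc R3 by 1 -> R3=(1,0,0,3) value=4
Op 8: merge R2<->R3 -> R2=(1,0,0,3) R3=(1,0,0,3)
Op 9: merge R0<->R2 -> R0=(1,0,0,3) R2=(1,0,0,3)
Op 10: merge R3<->R2 -> R3=(1,0,0,3) R2=(1,0,0,3)

Answer: 1 0 0 3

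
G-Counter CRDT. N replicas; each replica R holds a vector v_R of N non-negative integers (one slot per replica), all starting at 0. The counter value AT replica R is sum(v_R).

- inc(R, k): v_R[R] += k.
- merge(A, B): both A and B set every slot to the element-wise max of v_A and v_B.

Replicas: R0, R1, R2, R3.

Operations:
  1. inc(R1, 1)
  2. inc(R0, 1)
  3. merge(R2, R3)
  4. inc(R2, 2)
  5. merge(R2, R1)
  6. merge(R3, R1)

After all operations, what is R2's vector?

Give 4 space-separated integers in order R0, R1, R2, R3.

Answer: 0 1 2 0

Derivation:
Op 1: inc R1 by 1 -> R1=(0,1,0,0) value=1
Op 2: inc R0 by 1 -> R0=(1,0,0,0) value=1
Op 3: merge R2<->R3 -> R2=(0,0,0,0) R3=(0,0,0,0)
Op 4: inc R2 by 2 -> R2=(0,0,2,0) value=2
Op 5: merge R2<->R1 -> R2=(0,1,2,0) R1=(0,1,2,0)
Op 6: merge R3<->R1 -> R3=(0,1,2,0) R1=(0,1,2,0)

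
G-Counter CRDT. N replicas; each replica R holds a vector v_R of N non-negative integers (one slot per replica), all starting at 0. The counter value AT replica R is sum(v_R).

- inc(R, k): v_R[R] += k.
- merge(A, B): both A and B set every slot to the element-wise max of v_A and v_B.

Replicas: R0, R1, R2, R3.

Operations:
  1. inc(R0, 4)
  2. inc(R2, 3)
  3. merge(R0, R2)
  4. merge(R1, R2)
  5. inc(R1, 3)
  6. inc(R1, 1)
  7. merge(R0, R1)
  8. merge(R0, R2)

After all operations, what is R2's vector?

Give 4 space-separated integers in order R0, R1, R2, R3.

Answer: 4 4 3 0

Derivation:
Op 1: inc R0 by 4 -> R0=(4,0,0,0) value=4
Op 2: inc R2 by 3 -> R2=(0,0,3,0) value=3
Op 3: merge R0<->R2 -> R0=(4,0,3,0) R2=(4,0,3,0)
Op 4: merge R1<->R2 -> R1=(4,0,3,0) R2=(4,0,3,0)
Op 5: inc R1 by 3 -> R1=(4,3,3,0) value=10
Op 6: inc R1 by 1 -> R1=(4,4,3,0) value=11
Op 7: merge R0<->R1 -> R0=(4,4,3,0) R1=(4,4,3,0)
Op 8: merge R0<->R2 -> R0=(4,4,3,0) R2=(4,4,3,0)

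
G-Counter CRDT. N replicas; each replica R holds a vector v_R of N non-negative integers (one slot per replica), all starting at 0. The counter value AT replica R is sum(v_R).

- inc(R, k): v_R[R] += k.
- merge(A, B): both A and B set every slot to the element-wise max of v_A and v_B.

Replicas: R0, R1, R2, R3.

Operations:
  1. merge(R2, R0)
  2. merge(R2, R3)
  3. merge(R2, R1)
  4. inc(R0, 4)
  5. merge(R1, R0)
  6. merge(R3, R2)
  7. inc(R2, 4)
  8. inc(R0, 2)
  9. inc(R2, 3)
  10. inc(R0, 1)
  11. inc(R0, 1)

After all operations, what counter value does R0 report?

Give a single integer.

Op 1: merge R2<->R0 -> R2=(0,0,0,0) R0=(0,0,0,0)
Op 2: merge R2<->R3 -> R2=(0,0,0,0) R3=(0,0,0,0)
Op 3: merge R2<->R1 -> R2=(0,0,0,0) R1=(0,0,0,0)
Op 4: inc R0 by 4 -> R0=(4,0,0,0) value=4
Op 5: merge R1<->R0 -> R1=(4,0,0,0) R0=(4,0,0,0)
Op 6: merge R3<->R2 -> R3=(0,0,0,0) R2=(0,0,0,0)
Op 7: inc R2 by 4 -> R2=(0,0,4,0) value=4
Op 8: inc R0 by 2 -> R0=(6,0,0,0) value=6
Op 9: inc R2 by 3 -> R2=(0,0,7,0) value=7
Op 10: inc R0 by 1 -> R0=(7,0,0,0) value=7
Op 11: inc R0 by 1 -> R0=(8,0,0,0) value=8

Answer: 8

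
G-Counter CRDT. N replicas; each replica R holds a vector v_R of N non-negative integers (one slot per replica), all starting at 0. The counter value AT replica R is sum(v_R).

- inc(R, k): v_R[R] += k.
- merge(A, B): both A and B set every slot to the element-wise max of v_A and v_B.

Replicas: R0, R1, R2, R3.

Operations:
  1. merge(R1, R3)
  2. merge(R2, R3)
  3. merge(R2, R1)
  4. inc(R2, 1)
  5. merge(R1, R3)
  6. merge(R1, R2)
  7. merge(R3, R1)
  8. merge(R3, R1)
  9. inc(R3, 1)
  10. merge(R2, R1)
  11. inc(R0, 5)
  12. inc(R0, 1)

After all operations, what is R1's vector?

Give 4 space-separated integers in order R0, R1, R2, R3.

Op 1: merge R1<->R3 -> R1=(0,0,0,0) R3=(0,0,0,0)
Op 2: merge R2<->R3 -> R2=(0,0,0,0) R3=(0,0,0,0)
Op 3: merge R2<->R1 -> R2=(0,0,0,0) R1=(0,0,0,0)
Op 4: inc R2 by 1 -> R2=(0,0,1,0) value=1
Op 5: merge R1<->R3 -> R1=(0,0,0,0) R3=(0,0,0,0)
Op 6: merge R1<->R2 -> R1=(0,0,1,0) R2=(0,0,1,0)
Op 7: merge R3<->R1 -> R3=(0,0,1,0) R1=(0,0,1,0)
Op 8: merge R3<->R1 -> R3=(0,0,1,0) R1=(0,0,1,0)
Op 9: inc R3 by 1 -> R3=(0,0,1,1) value=2
Op 10: merge R2<->R1 -> R2=(0,0,1,0) R1=(0,0,1,0)
Op 11: inc R0 by 5 -> R0=(5,0,0,0) value=5
Op 12: inc R0 by 1 -> R0=(6,0,0,0) value=6

Answer: 0 0 1 0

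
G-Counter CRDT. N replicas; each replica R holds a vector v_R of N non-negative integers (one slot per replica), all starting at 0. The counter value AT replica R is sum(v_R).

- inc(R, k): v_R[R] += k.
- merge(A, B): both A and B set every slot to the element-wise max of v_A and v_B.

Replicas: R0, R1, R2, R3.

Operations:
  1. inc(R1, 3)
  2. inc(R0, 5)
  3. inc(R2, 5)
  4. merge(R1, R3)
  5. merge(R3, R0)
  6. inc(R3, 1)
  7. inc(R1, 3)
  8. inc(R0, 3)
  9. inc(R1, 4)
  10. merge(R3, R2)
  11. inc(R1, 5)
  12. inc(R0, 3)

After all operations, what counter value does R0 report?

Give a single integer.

Answer: 14

Derivation:
Op 1: inc R1 by 3 -> R1=(0,3,0,0) value=3
Op 2: inc R0 by 5 -> R0=(5,0,0,0) value=5
Op 3: inc R2 by 5 -> R2=(0,0,5,0) value=5
Op 4: merge R1<->R3 -> R1=(0,3,0,0) R3=(0,3,0,0)
Op 5: merge R3<->R0 -> R3=(5,3,0,0) R0=(5,3,0,0)
Op 6: inc R3 by 1 -> R3=(5,3,0,1) value=9
Op 7: inc R1 by 3 -> R1=(0,6,0,0) value=6
Op 8: inc R0 by 3 -> R0=(8,3,0,0) value=11
Op 9: inc R1 by 4 -> R1=(0,10,0,0) value=10
Op 10: merge R3<->R2 -> R3=(5,3,5,1) R2=(5,3,5,1)
Op 11: inc R1 by 5 -> R1=(0,15,0,0) value=15
Op 12: inc R0 by 3 -> R0=(11,3,0,0) value=14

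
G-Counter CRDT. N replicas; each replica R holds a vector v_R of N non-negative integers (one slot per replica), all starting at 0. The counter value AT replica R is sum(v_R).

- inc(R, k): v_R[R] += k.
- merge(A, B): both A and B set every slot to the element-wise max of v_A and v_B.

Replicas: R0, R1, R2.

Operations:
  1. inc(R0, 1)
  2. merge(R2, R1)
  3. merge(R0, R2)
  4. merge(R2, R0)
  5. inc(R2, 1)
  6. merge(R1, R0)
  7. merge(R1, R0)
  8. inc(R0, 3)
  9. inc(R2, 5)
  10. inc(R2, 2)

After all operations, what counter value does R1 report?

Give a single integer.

Answer: 1

Derivation:
Op 1: inc R0 by 1 -> R0=(1,0,0) value=1
Op 2: merge R2<->R1 -> R2=(0,0,0) R1=(0,0,0)
Op 3: merge R0<->R2 -> R0=(1,0,0) R2=(1,0,0)
Op 4: merge R2<->R0 -> R2=(1,0,0) R0=(1,0,0)
Op 5: inc R2 by 1 -> R2=(1,0,1) value=2
Op 6: merge R1<->R0 -> R1=(1,0,0) R0=(1,0,0)
Op 7: merge R1<->R0 -> R1=(1,0,0) R0=(1,0,0)
Op 8: inc R0 by 3 -> R0=(4,0,0) value=4
Op 9: inc R2 by 5 -> R2=(1,0,6) value=7
Op 10: inc R2 by 2 -> R2=(1,0,8) value=9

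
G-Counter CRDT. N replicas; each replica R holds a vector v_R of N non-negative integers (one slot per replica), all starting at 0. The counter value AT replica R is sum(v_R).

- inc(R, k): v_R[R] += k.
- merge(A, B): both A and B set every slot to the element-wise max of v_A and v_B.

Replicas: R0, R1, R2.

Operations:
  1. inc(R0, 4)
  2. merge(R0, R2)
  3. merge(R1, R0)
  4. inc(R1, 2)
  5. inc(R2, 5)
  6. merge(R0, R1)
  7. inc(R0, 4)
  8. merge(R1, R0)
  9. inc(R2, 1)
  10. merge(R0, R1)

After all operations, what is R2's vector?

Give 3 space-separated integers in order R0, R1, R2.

Op 1: inc R0 by 4 -> R0=(4,0,0) value=4
Op 2: merge R0<->R2 -> R0=(4,0,0) R2=(4,0,0)
Op 3: merge R1<->R0 -> R1=(4,0,0) R0=(4,0,0)
Op 4: inc R1 by 2 -> R1=(4,2,0) value=6
Op 5: inc R2 by 5 -> R2=(4,0,5) value=9
Op 6: merge R0<->R1 -> R0=(4,2,0) R1=(4,2,0)
Op 7: inc R0 by 4 -> R0=(8,2,0) value=10
Op 8: merge R1<->R0 -> R1=(8,2,0) R0=(8,2,0)
Op 9: inc R2 by 1 -> R2=(4,0,6) value=10
Op 10: merge R0<->R1 -> R0=(8,2,0) R1=(8,2,0)

Answer: 4 0 6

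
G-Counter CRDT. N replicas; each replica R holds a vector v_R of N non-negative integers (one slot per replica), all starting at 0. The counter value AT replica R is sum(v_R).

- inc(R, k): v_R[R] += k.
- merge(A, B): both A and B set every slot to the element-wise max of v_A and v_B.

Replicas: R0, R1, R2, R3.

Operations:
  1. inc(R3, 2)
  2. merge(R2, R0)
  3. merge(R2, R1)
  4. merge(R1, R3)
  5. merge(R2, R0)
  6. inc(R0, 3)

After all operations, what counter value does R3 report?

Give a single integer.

Op 1: inc R3 by 2 -> R3=(0,0,0,2) value=2
Op 2: merge R2<->R0 -> R2=(0,0,0,0) R0=(0,0,0,0)
Op 3: merge R2<->R1 -> R2=(0,0,0,0) R1=(0,0,0,0)
Op 4: merge R1<->R3 -> R1=(0,0,0,2) R3=(0,0,0,2)
Op 5: merge R2<->R0 -> R2=(0,0,0,0) R0=(0,0,0,0)
Op 6: inc R0 by 3 -> R0=(3,0,0,0) value=3

Answer: 2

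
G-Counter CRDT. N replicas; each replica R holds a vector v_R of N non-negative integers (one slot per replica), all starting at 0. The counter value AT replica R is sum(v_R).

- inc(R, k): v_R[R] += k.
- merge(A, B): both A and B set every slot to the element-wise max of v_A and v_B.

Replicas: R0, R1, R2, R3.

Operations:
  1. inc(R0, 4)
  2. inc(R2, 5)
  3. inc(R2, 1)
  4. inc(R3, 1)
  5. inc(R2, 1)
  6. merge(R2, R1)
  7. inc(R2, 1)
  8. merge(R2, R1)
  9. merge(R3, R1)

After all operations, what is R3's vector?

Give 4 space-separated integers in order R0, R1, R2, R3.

Answer: 0 0 8 1

Derivation:
Op 1: inc R0 by 4 -> R0=(4,0,0,0) value=4
Op 2: inc R2 by 5 -> R2=(0,0,5,0) value=5
Op 3: inc R2 by 1 -> R2=(0,0,6,0) value=6
Op 4: inc R3 by 1 -> R3=(0,0,0,1) value=1
Op 5: inc R2 by 1 -> R2=(0,0,7,0) value=7
Op 6: merge R2<->R1 -> R2=(0,0,7,0) R1=(0,0,7,0)
Op 7: inc R2 by 1 -> R2=(0,0,8,0) value=8
Op 8: merge R2<->R1 -> R2=(0,0,8,0) R1=(0,0,8,0)
Op 9: merge R3<->R1 -> R3=(0,0,8,1) R1=(0,0,8,1)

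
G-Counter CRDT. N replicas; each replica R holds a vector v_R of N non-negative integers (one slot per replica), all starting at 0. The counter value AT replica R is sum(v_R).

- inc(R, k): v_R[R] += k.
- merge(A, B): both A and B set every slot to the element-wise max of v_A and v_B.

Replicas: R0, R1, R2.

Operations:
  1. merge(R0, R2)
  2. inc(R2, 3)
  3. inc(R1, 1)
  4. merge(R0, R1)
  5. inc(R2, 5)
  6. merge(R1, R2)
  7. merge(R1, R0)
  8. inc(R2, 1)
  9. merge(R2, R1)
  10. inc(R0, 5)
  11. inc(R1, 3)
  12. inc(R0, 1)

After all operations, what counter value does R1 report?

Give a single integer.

Op 1: merge R0<->R2 -> R0=(0,0,0) R2=(0,0,0)
Op 2: inc R2 by 3 -> R2=(0,0,3) value=3
Op 3: inc R1 by 1 -> R1=(0,1,0) value=1
Op 4: merge R0<->R1 -> R0=(0,1,0) R1=(0,1,0)
Op 5: inc R2 by 5 -> R2=(0,0,8) value=8
Op 6: merge R1<->R2 -> R1=(0,1,8) R2=(0,1,8)
Op 7: merge R1<->R0 -> R1=(0,1,8) R0=(0,1,8)
Op 8: inc R2 by 1 -> R2=(0,1,9) value=10
Op 9: merge R2<->R1 -> R2=(0,1,9) R1=(0,1,9)
Op 10: inc R0 by 5 -> R0=(5,1,8) value=14
Op 11: inc R1 by 3 -> R1=(0,4,9) value=13
Op 12: inc R0 by 1 -> R0=(6,1,8) value=15

Answer: 13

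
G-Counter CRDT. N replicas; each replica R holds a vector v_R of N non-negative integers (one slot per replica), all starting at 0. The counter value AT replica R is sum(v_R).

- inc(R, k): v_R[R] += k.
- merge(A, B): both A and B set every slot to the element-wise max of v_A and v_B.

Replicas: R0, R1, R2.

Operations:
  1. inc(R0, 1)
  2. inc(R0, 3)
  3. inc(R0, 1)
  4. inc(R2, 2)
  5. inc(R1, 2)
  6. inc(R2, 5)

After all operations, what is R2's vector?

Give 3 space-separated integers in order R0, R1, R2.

Op 1: inc R0 by 1 -> R0=(1,0,0) value=1
Op 2: inc R0 by 3 -> R0=(4,0,0) value=4
Op 3: inc R0 by 1 -> R0=(5,0,0) value=5
Op 4: inc R2 by 2 -> R2=(0,0,2) value=2
Op 5: inc R1 by 2 -> R1=(0,2,0) value=2
Op 6: inc R2 by 5 -> R2=(0,0,7) value=7

Answer: 0 0 7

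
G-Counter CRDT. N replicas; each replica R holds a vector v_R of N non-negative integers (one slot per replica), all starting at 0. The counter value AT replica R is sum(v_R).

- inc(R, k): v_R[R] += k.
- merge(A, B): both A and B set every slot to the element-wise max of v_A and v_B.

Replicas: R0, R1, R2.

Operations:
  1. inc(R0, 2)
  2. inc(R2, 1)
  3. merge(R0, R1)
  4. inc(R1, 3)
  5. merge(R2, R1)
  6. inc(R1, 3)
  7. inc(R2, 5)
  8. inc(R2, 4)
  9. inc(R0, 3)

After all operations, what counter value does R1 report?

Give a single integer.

Op 1: inc R0 by 2 -> R0=(2,0,0) value=2
Op 2: inc R2 by 1 -> R2=(0,0,1) value=1
Op 3: merge R0<->R1 -> R0=(2,0,0) R1=(2,0,0)
Op 4: inc R1 by 3 -> R1=(2,3,0) value=5
Op 5: merge R2<->R1 -> R2=(2,3,1) R1=(2,3,1)
Op 6: inc R1 by 3 -> R1=(2,6,1) value=9
Op 7: inc R2 by 5 -> R2=(2,3,6) value=11
Op 8: inc R2 by 4 -> R2=(2,3,10) value=15
Op 9: inc R0 by 3 -> R0=(5,0,0) value=5

Answer: 9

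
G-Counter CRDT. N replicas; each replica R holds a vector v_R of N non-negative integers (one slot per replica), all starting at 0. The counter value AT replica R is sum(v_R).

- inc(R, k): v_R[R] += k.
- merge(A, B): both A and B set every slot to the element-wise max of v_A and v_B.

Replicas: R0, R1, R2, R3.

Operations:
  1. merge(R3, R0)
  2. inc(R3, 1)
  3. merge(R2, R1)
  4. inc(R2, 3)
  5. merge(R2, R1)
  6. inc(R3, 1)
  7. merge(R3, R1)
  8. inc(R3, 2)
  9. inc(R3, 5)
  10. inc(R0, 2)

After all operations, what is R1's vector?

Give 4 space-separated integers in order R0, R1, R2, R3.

Answer: 0 0 3 2

Derivation:
Op 1: merge R3<->R0 -> R3=(0,0,0,0) R0=(0,0,0,0)
Op 2: inc R3 by 1 -> R3=(0,0,0,1) value=1
Op 3: merge R2<->R1 -> R2=(0,0,0,0) R1=(0,0,0,0)
Op 4: inc R2 by 3 -> R2=(0,0,3,0) value=3
Op 5: merge R2<->R1 -> R2=(0,0,3,0) R1=(0,0,3,0)
Op 6: inc R3 by 1 -> R3=(0,0,0,2) value=2
Op 7: merge R3<->R1 -> R3=(0,0,3,2) R1=(0,0,3,2)
Op 8: inc R3 by 2 -> R3=(0,0,3,4) value=7
Op 9: inc R3 by 5 -> R3=(0,0,3,9) value=12
Op 10: inc R0 by 2 -> R0=(2,0,0,0) value=2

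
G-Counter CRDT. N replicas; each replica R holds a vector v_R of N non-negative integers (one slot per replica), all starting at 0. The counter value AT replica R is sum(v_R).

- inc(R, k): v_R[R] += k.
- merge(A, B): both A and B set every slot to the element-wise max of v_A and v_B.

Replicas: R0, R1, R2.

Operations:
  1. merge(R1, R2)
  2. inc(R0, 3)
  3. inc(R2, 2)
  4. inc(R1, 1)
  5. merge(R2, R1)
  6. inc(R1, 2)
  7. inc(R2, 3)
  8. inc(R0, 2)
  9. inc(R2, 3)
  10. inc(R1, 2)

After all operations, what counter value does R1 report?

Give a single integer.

Answer: 7

Derivation:
Op 1: merge R1<->R2 -> R1=(0,0,0) R2=(0,0,0)
Op 2: inc R0 by 3 -> R0=(3,0,0) value=3
Op 3: inc R2 by 2 -> R2=(0,0,2) value=2
Op 4: inc R1 by 1 -> R1=(0,1,0) value=1
Op 5: merge R2<->R1 -> R2=(0,1,2) R1=(0,1,2)
Op 6: inc R1 by 2 -> R1=(0,3,2) value=5
Op 7: inc R2 by 3 -> R2=(0,1,5) value=6
Op 8: inc R0 by 2 -> R0=(5,0,0) value=5
Op 9: inc R2 by 3 -> R2=(0,1,8) value=9
Op 10: inc R1 by 2 -> R1=(0,5,2) value=7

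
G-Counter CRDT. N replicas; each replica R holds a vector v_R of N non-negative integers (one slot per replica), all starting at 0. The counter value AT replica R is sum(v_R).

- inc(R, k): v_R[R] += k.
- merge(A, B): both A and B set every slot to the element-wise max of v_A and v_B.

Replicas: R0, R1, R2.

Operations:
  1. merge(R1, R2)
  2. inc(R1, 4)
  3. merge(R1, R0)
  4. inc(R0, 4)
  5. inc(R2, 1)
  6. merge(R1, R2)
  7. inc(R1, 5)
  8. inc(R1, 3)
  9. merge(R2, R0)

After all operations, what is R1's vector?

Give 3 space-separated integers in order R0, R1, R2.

Op 1: merge R1<->R2 -> R1=(0,0,0) R2=(0,0,0)
Op 2: inc R1 by 4 -> R1=(0,4,0) value=4
Op 3: merge R1<->R0 -> R1=(0,4,0) R0=(0,4,0)
Op 4: inc R0 by 4 -> R0=(4,4,0) value=8
Op 5: inc R2 by 1 -> R2=(0,0,1) value=1
Op 6: merge R1<->R2 -> R1=(0,4,1) R2=(0,4,1)
Op 7: inc R1 by 5 -> R1=(0,9,1) value=10
Op 8: inc R1 by 3 -> R1=(0,12,1) value=13
Op 9: merge R2<->R0 -> R2=(4,4,1) R0=(4,4,1)

Answer: 0 12 1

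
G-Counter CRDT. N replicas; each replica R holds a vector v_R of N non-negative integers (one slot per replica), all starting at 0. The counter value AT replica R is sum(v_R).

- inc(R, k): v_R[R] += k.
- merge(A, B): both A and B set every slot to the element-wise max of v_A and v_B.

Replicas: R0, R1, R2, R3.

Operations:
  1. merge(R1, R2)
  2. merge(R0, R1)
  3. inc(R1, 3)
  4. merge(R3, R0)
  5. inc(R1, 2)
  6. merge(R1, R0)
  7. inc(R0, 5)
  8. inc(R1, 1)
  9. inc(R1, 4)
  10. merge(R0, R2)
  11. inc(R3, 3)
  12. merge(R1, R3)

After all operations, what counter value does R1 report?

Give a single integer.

Op 1: merge R1<->R2 -> R1=(0,0,0,0) R2=(0,0,0,0)
Op 2: merge R0<->R1 -> R0=(0,0,0,0) R1=(0,0,0,0)
Op 3: inc R1 by 3 -> R1=(0,3,0,0) value=3
Op 4: merge R3<->R0 -> R3=(0,0,0,0) R0=(0,0,0,0)
Op 5: inc R1 by 2 -> R1=(0,5,0,0) value=5
Op 6: merge R1<->R0 -> R1=(0,5,0,0) R0=(0,5,0,0)
Op 7: inc R0 by 5 -> R0=(5,5,0,0) value=10
Op 8: inc R1 by 1 -> R1=(0,6,0,0) value=6
Op 9: inc R1 by 4 -> R1=(0,10,0,0) value=10
Op 10: merge R0<->R2 -> R0=(5,5,0,0) R2=(5,5,0,0)
Op 11: inc R3 by 3 -> R3=(0,0,0,3) value=3
Op 12: merge R1<->R3 -> R1=(0,10,0,3) R3=(0,10,0,3)

Answer: 13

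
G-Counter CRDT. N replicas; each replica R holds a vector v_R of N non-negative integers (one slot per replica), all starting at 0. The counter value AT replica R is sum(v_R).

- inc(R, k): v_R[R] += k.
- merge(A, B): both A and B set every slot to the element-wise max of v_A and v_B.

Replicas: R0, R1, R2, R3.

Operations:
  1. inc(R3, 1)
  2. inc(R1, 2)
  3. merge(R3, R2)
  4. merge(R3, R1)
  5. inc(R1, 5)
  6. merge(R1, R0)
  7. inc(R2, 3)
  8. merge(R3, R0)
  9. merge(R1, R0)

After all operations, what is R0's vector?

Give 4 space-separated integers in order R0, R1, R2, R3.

Answer: 0 7 0 1

Derivation:
Op 1: inc R3 by 1 -> R3=(0,0,0,1) value=1
Op 2: inc R1 by 2 -> R1=(0,2,0,0) value=2
Op 3: merge R3<->R2 -> R3=(0,0,0,1) R2=(0,0,0,1)
Op 4: merge R3<->R1 -> R3=(0,2,0,1) R1=(0,2,0,1)
Op 5: inc R1 by 5 -> R1=(0,7,0,1) value=8
Op 6: merge R1<->R0 -> R1=(0,7,0,1) R0=(0,7,0,1)
Op 7: inc R2 by 3 -> R2=(0,0,3,1) value=4
Op 8: merge R3<->R0 -> R3=(0,7,0,1) R0=(0,7,0,1)
Op 9: merge R1<->R0 -> R1=(0,7,0,1) R0=(0,7,0,1)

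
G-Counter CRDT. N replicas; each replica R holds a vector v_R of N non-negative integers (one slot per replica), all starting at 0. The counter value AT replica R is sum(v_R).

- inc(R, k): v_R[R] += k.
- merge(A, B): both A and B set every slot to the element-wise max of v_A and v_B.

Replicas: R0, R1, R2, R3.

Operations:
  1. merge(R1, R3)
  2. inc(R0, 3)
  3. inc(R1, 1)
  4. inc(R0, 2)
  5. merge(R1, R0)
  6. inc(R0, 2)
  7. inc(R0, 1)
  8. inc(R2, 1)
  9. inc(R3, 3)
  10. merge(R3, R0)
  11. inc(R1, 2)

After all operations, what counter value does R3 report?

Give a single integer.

Answer: 12

Derivation:
Op 1: merge R1<->R3 -> R1=(0,0,0,0) R3=(0,0,0,0)
Op 2: inc R0 by 3 -> R0=(3,0,0,0) value=3
Op 3: inc R1 by 1 -> R1=(0,1,0,0) value=1
Op 4: inc R0 by 2 -> R0=(5,0,0,0) value=5
Op 5: merge R1<->R0 -> R1=(5,1,0,0) R0=(5,1,0,0)
Op 6: inc R0 by 2 -> R0=(7,1,0,0) value=8
Op 7: inc R0 by 1 -> R0=(8,1,0,0) value=9
Op 8: inc R2 by 1 -> R2=(0,0,1,0) value=1
Op 9: inc R3 by 3 -> R3=(0,0,0,3) value=3
Op 10: merge R3<->R0 -> R3=(8,1,0,3) R0=(8,1,0,3)
Op 11: inc R1 by 2 -> R1=(5,3,0,0) value=8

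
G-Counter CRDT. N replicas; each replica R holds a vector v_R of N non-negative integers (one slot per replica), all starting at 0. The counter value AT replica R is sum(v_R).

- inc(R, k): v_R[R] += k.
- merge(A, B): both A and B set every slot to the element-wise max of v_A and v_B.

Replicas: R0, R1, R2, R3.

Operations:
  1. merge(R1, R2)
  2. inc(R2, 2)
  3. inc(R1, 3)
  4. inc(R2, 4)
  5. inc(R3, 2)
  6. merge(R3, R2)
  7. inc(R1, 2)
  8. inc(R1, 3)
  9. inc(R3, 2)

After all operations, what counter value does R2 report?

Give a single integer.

Answer: 8

Derivation:
Op 1: merge R1<->R2 -> R1=(0,0,0,0) R2=(0,0,0,0)
Op 2: inc R2 by 2 -> R2=(0,0,2,0) value=2
Op 3: inc R1 by 3 -> R1=(0,3,0,0) value=3
Op 4: inc R2 by 4 -> R2=(0,0,6,0) value=6
Op 5: inc R3 by 2 -> R3=(0,0,0,2) value=2
Op 6: merge R3<->R2 -> R3=(0,0,6,2) R2=(0,0,6,2)
Op 7: inc R1 by 2 -> R1=(0,5,0,0) value=5
Op 8: inc R1 by 3 -> R1=(0,8,0,0) value=8
Op 9: inc R3 by 2 -> R3=(0,0,6,4) value=10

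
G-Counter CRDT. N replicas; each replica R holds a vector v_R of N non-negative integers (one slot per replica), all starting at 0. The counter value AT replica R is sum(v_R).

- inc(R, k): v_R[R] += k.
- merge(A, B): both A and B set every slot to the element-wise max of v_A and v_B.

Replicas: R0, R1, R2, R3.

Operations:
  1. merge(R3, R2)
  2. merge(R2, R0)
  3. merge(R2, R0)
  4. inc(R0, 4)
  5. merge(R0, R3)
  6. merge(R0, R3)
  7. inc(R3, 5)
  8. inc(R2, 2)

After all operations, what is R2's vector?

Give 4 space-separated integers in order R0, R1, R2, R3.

Answer: 0 0 2 0

Derivation:
Op 1: merge R3<->R2 -> R3=(0,0,0,0) R2=(0,0,0,0)
Op 2: merge R2<->R0 -> R2=(0,0,0,0) R0=(0,0,0,0)
Op 3: merge R2<->R0 -> R2=(0,0,0,0) R0=(0,0,0,0)
Op 4: inc R0 by 4 -> R0=(4,0,0,0) value=4
Op 5: merge R0<->R3 -> R0=(4,0,0,0) R3=(4,0,0,0)
Op 6: merge R0<->R3 -> R0=(4,0,0,0) R3=(4,0,0,0)
Op 7: inc R3 by 5 -> R3=(4,0,0,5) value=9
Op 8: inc R2 by 2 -> R2=(0,0,2,0) value=2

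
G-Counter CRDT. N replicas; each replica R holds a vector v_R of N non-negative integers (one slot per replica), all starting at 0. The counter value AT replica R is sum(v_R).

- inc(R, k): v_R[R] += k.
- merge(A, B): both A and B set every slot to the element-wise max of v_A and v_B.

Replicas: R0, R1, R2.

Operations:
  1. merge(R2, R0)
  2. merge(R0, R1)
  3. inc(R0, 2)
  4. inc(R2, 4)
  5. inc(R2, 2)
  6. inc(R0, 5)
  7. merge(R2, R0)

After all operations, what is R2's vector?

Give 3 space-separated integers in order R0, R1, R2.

Op 1: merge R2<->R0 -> R2=(0,0,0) R0=(0,0,0)
Op 2: merge R0<->R1 -> R0=(0,0,0) R1=(0,0,0)
Op 3: inc R0 by 2 -> R0=(2,0,0) value=2
Op 4: inc R2 by 4 -> R2=(0,0,4) value=4
Op 5: inc R2 by 2 -> R2=(0,0,6) value=6
Op 6: inc R0 by 5 -> R0=(7,0,0) value=7
Op 7: merge R2<->R0 -> R2=(7,0,6) R0=(7,0,6)

Answer: 7 0 6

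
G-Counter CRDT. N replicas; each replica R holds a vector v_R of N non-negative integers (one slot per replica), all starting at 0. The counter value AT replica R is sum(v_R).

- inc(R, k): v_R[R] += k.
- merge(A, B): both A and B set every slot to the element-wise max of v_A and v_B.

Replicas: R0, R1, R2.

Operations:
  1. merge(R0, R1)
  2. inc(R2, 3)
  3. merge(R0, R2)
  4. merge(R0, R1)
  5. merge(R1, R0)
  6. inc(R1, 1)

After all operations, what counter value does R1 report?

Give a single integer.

Answer: 4

Derivation:
Op 1: merge R0<->R1 -> R0=(0,0,0) R1=(0,0,0)
Op 2: inc R2 by 3 -> R2=(0,0,3) value=3
Op 3: merge R0<->R2 -> R0=(0,0,3) R2=(0,0,3)
Op 4: merge R0<->R1 -> R0=(0,0,3) R1=(0,0,3)
Op 5: merge R1<->R0 -> R1=(0,0,3) R0=(0,0,3)
Op 6: inc R1 by 1 -> R1=(0,1,3) value=4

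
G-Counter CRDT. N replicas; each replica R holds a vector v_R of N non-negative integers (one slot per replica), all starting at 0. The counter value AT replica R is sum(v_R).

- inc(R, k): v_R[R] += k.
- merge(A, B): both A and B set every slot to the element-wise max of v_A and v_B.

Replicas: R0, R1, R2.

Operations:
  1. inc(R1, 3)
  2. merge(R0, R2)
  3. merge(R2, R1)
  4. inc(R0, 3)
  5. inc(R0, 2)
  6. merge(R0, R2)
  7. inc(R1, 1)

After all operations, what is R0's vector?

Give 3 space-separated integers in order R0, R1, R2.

Op 1: inc R1 by 3 -> R1=(0,3,0) value=3
Op 2: merge R0<->R2 -> R0=(0,0,0) R2=(0,0,0)
Op 3: merge R2<->R1 -> R2=(0,3,0) R1=(0,3,0)
Op 4: inc R0 by 3 -> R0=(3,0,0) value=3
Op 5: inc R0 by 2 -> R0=(5,0,0) value=5
Op 6: merge R0<->R2 -> R0=(5,3,0) R2=(5,3,0)
Op 7: inc R1 by 1 -> R1=(0,4,0) value=4

Answer: 5 3 0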